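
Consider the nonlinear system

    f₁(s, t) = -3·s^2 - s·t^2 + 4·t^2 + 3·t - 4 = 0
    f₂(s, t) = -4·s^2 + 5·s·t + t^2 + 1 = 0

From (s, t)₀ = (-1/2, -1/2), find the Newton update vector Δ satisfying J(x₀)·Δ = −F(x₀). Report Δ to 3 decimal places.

(2.737, 1.602)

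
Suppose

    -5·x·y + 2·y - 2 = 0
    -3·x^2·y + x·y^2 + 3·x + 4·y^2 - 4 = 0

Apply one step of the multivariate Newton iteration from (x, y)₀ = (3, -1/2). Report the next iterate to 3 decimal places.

(1.515, -0.439)

At (3, -1/2): F = (4.500, 20.250).
Jacobian J = [[-5·y, -5·x + 2], [-6·x·y + y^2 + 3, -3·x^2 + 2·x·y + 8·y]].
At the point, J = [[2.500, -13.000], [12.250, -34.000]] (det J = 74.250).
Solving J·Δ = −F gives Δ = (-1.485, 0.061).
Then the next iterate is (x, y)₁ = (1.515, -0.439).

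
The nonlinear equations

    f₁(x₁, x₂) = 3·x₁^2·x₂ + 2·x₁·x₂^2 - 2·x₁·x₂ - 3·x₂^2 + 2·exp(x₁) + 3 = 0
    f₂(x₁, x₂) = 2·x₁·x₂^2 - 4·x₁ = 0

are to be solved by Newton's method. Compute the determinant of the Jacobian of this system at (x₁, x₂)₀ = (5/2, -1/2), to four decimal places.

-50.6999

J = [[6·x₁·x₂ + 2·x₂^2 - 2·x₂ + 2·exp(x₁), 3·x₁^2 + 4·x₁·x₂ - 2·x₁ - 6·x₂], [2·x₂^2 - 4, 4·x₁·x₂]].
At the point, J = [[18.364988, 11.7500], [-3.5000, -5.0000]].
det J = -50.6999.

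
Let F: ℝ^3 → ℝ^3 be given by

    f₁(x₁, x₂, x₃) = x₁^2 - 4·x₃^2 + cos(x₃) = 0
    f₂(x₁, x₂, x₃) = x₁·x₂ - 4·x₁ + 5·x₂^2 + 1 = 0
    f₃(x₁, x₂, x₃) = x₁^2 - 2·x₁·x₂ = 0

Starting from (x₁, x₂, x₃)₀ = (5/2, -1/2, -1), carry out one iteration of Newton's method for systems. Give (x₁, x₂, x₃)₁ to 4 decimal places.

(0.7167, -0.8900, -0.3071)

At (5/2, -1/2, -1): F = (2.790302, -9.0000, 8.7500).
Jacobian J = [[2·x₁, 0, -8·x₃ - sin(x₃)], [x₂ - 4, x₁ + 10·x₂, 0], [2·x₁ - 2·x₂, -2·x₁, 0]].
At the point, J = [[5.0000, 0.0000, 8.841471], [-4.5000, -2.5000, 0.0000], [6.0000, -5.0000, 0.0000]] (det J = 331.555162).
Solving J·Δ = −F gives Δ = (-1.7833, -0.3900, 0.6929).
Then the next iterate is (x₁, x₂, x₃)₁ = (0.7167, -0.8900, -0.3071).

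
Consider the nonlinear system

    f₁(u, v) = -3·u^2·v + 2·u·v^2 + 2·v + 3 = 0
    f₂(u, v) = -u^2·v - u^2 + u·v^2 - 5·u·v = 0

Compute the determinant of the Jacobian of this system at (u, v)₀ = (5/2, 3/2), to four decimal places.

J = [[-6·u·v + 2·v^2, -3·u^2 + 4·u·v + 2], [-2·u·v - 2·u + v^2 - 5·v, -u^2 + 2·u·v - 5·u]].
At the point, J = [[-18.0000, -1.7500], [-17.7500, -11.2500]].
det J = 171.4375.

171.4375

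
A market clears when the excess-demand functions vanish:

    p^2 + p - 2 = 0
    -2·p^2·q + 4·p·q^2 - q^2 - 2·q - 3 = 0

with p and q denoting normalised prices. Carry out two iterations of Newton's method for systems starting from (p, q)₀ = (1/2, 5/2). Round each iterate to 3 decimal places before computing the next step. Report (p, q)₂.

At (1/2, 5/2): F = (-1.250, -3.000).
Jacobian J = [[2·p + 1, 0], [-4·p·q + 4·q^2, -2·p^2 + 8·p·q - 2·q - 2]].
At the point, J = [[2.000, 0.000], [20.000, 2.500]] (det J = 5.000).
Solving J·Δ = −F gives Δ = (0.625, -3.800).
Then the next iterate is (p, q)₁ = (1.125, -1.300).
Round to (1.125, -1.300) and repeat: F = (0.39062, 8.80563), J = [[3.250, 0.000], [12.610, -13.63125]].
Δ = (-0.120, 0.535), so (p, q)₂ = (1.005, -0.765).

(1.005, -0.765)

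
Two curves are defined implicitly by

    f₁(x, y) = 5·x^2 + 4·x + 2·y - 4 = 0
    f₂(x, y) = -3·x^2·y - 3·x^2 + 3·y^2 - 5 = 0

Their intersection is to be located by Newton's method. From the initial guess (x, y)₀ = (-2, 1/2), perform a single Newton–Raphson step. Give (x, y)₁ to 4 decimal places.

At (-2, 1/2): F = (9.0000, -22.2500).
Jacobian J = [[10·x + 4, 2], [-6·x·y - 6·x, -3·x^2 + 6·y]].
At the point, J = [[-16.0000, 2.0000], [18.0000, -9.0000]] (det J = 108.0000).
Solving J·Δ = −F gives Δ = (0.3380, -1.7963).
Then the next iterate is (x, y)₁ = (-1.6620, -1.2963).

(-1.6620, -1.2963)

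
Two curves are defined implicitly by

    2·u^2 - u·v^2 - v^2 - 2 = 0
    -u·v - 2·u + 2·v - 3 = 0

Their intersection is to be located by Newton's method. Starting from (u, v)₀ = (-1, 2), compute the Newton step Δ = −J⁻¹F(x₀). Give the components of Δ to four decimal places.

At (-1, 2): F = (0.0000, 5.0000).
Jacobian J = [[4·u - v^2, -2·u·v - 2·v], [-v - 2, -u + 2]].
At the point, J = [[-8.0000, 0.0000], [-4.0000, 3.0000]] (det J = -24.0000).
Solving J·Δ = −F gives Δ = (0.0000, -1.6667).

(0.0000, -1.6667)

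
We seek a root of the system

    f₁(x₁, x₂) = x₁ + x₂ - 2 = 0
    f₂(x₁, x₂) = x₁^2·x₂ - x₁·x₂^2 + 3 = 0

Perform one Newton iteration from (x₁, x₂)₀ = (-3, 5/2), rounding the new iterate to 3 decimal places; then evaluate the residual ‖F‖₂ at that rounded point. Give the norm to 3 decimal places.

At (-3, 5/2): F = (-2.500, 44.250).
Jacobian J = [[1, 1], [2·x₁·x₂ - x₂^2, x₁^2 - 2·x₁·x₂]].
At the point, J = [[1.000, 1.000], [-21.250, 24.000]] (det J = 45.250).
Solving J·Δ = −F gives Δ = (2.304, 0.196).
Then the next iterate is (x₁, x₂)₁ = (-0.696, 2.696).
Re-evaluating at (-0.696, 2.696): F = (0.000, 9.36480), so ‖F‖₂ = 9.365.

9.365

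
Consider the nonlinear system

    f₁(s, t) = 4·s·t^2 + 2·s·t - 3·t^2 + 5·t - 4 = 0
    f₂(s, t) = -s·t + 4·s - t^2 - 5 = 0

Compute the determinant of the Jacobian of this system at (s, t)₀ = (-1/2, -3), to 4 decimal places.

-43.0000

J = [[4·t^2 + 2·t, 8·s·t + 2·s - 6·t + 5], [-t + 4, -s - 2·t]].
At the point, J = [[30.0000, 34.0000], [7.0000, 6.5000]].
det J = -43.0000.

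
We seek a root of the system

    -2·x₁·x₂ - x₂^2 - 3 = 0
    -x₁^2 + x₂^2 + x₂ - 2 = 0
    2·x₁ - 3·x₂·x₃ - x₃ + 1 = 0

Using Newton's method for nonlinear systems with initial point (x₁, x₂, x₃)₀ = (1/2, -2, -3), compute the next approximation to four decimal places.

At (1/2, -2, -3): F = (-5.0000, -0.2500, -13.0000).
Jacobian J = [[-2·x₂, -2·x₁ - 2·x₂, 0], [-2·x₁, 2·x₂ + 1, 0], [2, -3·x₃, -3·x₂ - 1]].
At the point, J = [[4.0000, 3.0000, 0.0000], [-1.0000, -3.0000, 0.0000], [2.0000, 9.0000, 5.0000]] (det J = -45.0000).
Solving J·Δ = −F gives Δ = (1.7500, -0.6667, 3.1000).
Then the next iterate is (x₁, x₂, x₃)₁ = (2.2500, -2.6667, 0.1000).

(2.2500, -2.6667, 0.1000)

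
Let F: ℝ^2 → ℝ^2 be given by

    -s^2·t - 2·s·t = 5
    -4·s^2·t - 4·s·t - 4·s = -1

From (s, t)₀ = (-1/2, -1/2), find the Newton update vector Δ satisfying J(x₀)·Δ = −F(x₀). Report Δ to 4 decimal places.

At (-1/2, -1/2): F = (-5.3750, 2.5000).
Jacobian J = [[-2·s·t - 2·t, -s^2 - 2·s], [-8·s·t - 4·t - 4, -4·s^2 - 4·s]].
At the point, J = [[0.5000, 0.7500], [-4.0000, 1.0000]] (det J = 3.5000).
Solving J·Δ = −F gives Δ = (2.0714, 5.7857).

(2.0714, 5.7857)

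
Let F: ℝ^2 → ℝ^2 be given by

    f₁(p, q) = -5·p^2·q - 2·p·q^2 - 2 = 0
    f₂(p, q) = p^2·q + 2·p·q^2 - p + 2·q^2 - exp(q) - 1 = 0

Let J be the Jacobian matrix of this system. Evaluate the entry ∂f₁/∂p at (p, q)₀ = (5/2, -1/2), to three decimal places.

12.000

∂f₁/∂p = -10·p·q - 2·q^2.
At (5/2, -1/2) this is 12.000.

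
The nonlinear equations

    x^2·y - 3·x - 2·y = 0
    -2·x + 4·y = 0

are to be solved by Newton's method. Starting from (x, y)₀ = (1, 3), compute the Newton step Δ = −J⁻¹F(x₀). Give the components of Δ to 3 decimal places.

(1.400, -1.800)

At (1, 3): F = (-6.000, 10.000).
Jacobian J = [[2·x·y - 3, x^2 - 2], [-2, 4]].
At the point, J = [[3.000, -1.000], [-2.000, 4.000]] (det J = 10.000).
Solving J·Δ = −F gives Δ = (1.400, -1.800).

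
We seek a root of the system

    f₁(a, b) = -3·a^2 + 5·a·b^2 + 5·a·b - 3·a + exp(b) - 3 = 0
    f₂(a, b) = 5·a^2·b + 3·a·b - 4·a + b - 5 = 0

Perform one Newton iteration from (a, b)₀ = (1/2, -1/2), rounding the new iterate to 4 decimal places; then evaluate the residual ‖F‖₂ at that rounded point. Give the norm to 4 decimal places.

At (1/2, -1/2): F = (-5.268469, -8.8750).
Jacobian J = [[-6·a + 5·b^2 + 5·b - 3, 10·a·b + 5·a + exp(b)], [10·a·b + 3·b - 4, 5·a^2 + 3·a + 1]].
At the point, J = [[-7.2500, 0.606531], [-8.0000, 3.7500]] (det J = -22.335255).
Solving J·Δ = −F gives Δ = (-0.6435, 0.9938).
Then the next iterate is (a, b)₁ = (-0.1435, 0.4938).
Re-evaluating at (-0.1435, 0.4938): F = (-1.522002, -4.093939), so ‖F‖₂ = 4.3677.

4.3677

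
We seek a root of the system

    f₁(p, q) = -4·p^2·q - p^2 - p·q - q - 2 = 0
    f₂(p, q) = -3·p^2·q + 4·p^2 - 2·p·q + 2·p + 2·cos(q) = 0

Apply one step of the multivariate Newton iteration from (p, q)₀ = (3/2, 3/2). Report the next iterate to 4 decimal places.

(0.5491, 1.4910)

At (3/2, 3/2): F = (-21.5000, -2.483526).
Jacobian J = [[-8·p·q - 2·p - q, -4·p^2 - p - 1], [-6·p·q + 8·p - 2·q + 2, -3·p^2 - 2·p - 2·sin(q)]].
At the point, J = [[-22.5000, -11.5000], [-2.5000, -11.744990]] (det J = 235.512274).
Solving J·Δ = −F gives Δ = (-0.9509, -0.0090).
Then the next iterate is (p, q)₁ = (0.5491, 1.4910).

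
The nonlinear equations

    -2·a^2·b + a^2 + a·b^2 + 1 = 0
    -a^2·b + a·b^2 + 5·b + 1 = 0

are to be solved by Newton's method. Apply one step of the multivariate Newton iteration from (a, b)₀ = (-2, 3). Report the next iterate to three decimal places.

At (-2, 3): F = (-37.000, -14.000).
Jacobian J = [[-4·a·b + 2·a + b^2, -2·a^2 + 2·a·b], [-2·a·b + b^2, -a^2 + 2·a·b + 5]].
At the point, J = [[29.000, -20.000], [21.000, -11.000]] (det J = 101.000).
Solving J·Δ = −F gives Δ = (-1.257, -3.673).
Then the next iterate is (a, b)₁ = (-3.257, -0.673).

(-3.257, -0.673)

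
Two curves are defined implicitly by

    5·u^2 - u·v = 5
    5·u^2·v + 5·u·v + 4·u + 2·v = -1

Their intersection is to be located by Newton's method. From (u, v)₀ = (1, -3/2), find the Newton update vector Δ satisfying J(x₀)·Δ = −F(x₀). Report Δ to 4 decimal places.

At (1, -3/2): F = (1.5000, -13.0000).
Jacobian J = [[10·u - v, -u], [10·u·v + 5·v + 4, 5·u^2 + 5·u + 2]].
At the point, J = [[11.5000, -1.0000], [-18.5000, 12.0000]] (det J = 119.5000).
Solving J·Δ = −F gives Δ = (-0.0418, 1.0188).

(-0.0418, 1.0188)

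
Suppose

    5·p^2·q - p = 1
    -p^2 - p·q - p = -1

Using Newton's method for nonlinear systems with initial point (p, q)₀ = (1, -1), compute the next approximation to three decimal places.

(0.667, -0.333)

At (1, -1): F = (-7.000, 0.000).
Jacobian J = [[10·p·q - 1, 5·p^2], [-2·p - q - 1, -p]].
At the point, J = [[-11.000, 5.000], [-2.000, -1.000]] (det J = 21.000).
Solving J·Δ = −F gives Δ = (-0.333, 0.667).
Then the next iterate is (p, q)₁ = (0.667, -0.333).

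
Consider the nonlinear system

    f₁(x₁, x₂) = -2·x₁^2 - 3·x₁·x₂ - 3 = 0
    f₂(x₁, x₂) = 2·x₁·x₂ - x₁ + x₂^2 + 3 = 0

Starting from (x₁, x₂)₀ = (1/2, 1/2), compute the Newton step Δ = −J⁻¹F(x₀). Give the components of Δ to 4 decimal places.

At (1/2, 1/2): F = (-4.2500, 3.2500).
Jacobian J = [[-4·x₁ - 3·x₂, -3·x₁], [2·x₂ - 1, 2·x₁ + 2·x₂]].
At the point, J = [[-3.5000, -1.5000], [0.0000, 2.0000]] (det J = -7.0000).
Solving J·Δ = −F gives Δ = (-0.5179, -1.6250).

(-0.5179, -1.6250)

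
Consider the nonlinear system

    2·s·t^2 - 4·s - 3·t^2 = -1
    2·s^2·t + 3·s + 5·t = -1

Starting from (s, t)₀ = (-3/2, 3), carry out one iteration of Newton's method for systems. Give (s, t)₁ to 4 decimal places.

(-0.3857, 2.1278)

At (-3/2, 3): F = (-47.0000, 25.0000).
Jacobian J = [[2·t^2 - 4, 4·s·t - 6·t], [4·s·t + 3, 2·s^2 + 5]].
At the point, J = [[14.0000, -36.0000], [-15.0000, 9.5000]] (det J = -407.0000).
Solving J·Δ = −F gives Δ = (1.1143, -0.8722).
Then the next iterate is (s, t)₁ = (-0.3857, 2.1278).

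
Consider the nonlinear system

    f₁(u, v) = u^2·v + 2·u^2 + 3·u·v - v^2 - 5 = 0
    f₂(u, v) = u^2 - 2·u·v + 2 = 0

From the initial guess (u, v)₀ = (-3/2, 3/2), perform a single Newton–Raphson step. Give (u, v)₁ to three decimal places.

(-0.943, -0.303)

At (-3/2, 3/2): F = (-6.125, 8.750).
Jacobian J = [[2·u·v + 4·u + 3·v, u^2 + 3·u - 2·v], [2·u - 2·v, -2·u]].
At the point, J = [[-6.000, -5.250], [-6.000, 3.000]] (det J = -49.500).
Solving J·Δ = −F gives Δ = (0.557, -1.803).
Then the next iterate is (u, v)₁ = (-0.943, -0.303).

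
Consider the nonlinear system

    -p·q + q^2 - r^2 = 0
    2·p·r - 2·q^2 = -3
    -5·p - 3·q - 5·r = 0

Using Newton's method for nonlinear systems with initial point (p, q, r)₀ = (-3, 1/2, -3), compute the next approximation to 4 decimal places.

(1.6731, 9.0625, -7.1106)

At (-3, 1/2, -3): F = (-7.2500, 20.5000, 28.5000).
Jacobian J = [[-q, -p + 2·q, -2·r], [2·r, -4·q, 2·p], [-5, -3, -5]].
At the point, J = [[-0.5000, 4.0000, 6.0000], [-6.0000, -2.0000, -6.0000], [-5.0000, -3.0000, -5.0000]] (det J = 52.0000).
Solving J·Δ = −F gives Δ = (4.6731, 8.5625, -4.1106).
Then the next iterate is (p, q, r)₁ = (1.6731, 9.0625, -7.1106).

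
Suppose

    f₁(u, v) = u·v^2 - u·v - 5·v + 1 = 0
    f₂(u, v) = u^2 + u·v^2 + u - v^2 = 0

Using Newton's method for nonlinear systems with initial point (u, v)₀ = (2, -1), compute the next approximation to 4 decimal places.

(1.0806, -0.2581)

At (2, -1): F = (10.0000, 7.0000).
Jacobian J = [[v^2 - v, 2·u·v - u - 5], [2·u + v^2 + 1, 2·u·v - 2·v]].
At the point, J = [[2.0000, -11.0000], [6.0000, -2.0000]] (det J = 62.0000).
Solving J·Δ = −F gives Δ = (-0.9194, 0.7419).
Then the next iterate is (u, v)₁ = (1.0806, -0.2581).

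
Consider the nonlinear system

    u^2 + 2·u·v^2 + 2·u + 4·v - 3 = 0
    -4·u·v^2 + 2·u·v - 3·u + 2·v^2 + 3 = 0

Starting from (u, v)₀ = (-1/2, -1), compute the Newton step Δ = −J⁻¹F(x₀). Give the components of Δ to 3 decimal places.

(-0.806, 1.861)

At (-1/2, -1): F = (-8.750, 9.500).
Jacobian J = [[2·u + 2·v^2 + 2, 4·u·v + 4], [-4·v^2 + 2·v - 3, -8·u·v + 2·u + 4·v]].
At the point, J = [[3.000, 6.000], [-9.000, -9.000]] (det J = 27.000).
Solving J·Δ = −F gives Δ = (-0.806, 1.861).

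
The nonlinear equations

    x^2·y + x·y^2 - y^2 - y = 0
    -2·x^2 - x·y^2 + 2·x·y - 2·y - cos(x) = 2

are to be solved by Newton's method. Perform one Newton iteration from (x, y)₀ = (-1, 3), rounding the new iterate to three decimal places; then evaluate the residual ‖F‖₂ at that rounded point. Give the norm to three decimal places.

1819.537

At (-1, 3): F = (-18.000, -7.54030).
Jacobian J = [[2·x·y + y^2, x^2 + 2·x·y - 2·y - 1], [-4·x - y^2 + 2·y + sin(x), -2·x·y + 2·x - 2]].
At the point, J = [[3.000, -12.000], [0.15853, 2.000]] (det J = 7.90235).
Solving J·Δ = −F gives Δ = (16.006, 2.501).
Then the next iterate is (x, y)₁ = (15.006, 5.501).
Re-evaluating at (15.006, 5.501): F = (1657.04996, -751.59907), so ‖F‖₂ = 1819.537.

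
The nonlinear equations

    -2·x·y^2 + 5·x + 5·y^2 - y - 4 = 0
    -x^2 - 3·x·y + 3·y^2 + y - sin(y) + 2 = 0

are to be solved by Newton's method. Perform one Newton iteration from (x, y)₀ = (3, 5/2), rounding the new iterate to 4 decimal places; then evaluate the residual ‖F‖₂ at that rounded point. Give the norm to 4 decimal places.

At (3, 5/2): F = (2.2500, -8.848472).
Jacobian J = [[-2·y^2 + 5, -4·x·y + 10·y - 1], [-2·x - 3·y, -3·x + 6·y - cos(y) + 1]].
At the point, J = [[-7.5000, -6.0000], [-13.5000, 7.801144]] (det J = -139.508577).
Solving J·Δ = −F gives Δ = (-0.2547, 0.6934).
Then the next iterate is (x, y)₁ = (2.7453, 3.1934).
Re-evaluating at (2.7453, 3.1934): F = (1.530058, 2.001400), so ‖F‖₂ = 2.5193.

2.5193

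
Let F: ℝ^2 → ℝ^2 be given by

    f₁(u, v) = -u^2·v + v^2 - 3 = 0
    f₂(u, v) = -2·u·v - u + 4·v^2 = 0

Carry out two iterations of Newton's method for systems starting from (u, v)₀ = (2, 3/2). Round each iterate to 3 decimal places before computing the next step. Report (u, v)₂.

At (2, 3/2): F = (-6.750, 1.000).
Jacobian J = [[-2·u·v, -u^2 + 2·v], [-2·v - 1, -2·u + 8·v]].
At the point, J = [[-6.000, -1.000], [-4.000, 8.000]] (det J = -52.000).
Solving J·Δ = −F gives Δ = (-1.019, -0.635).
Then the next iterate is (u, v)₁ = (0.981, 0.865).
Round to (0.981, 0.865) and repeat: F = (-3.08422, 0.31477), J = [[-1.69713, 0.76764], [-2.730, 4.958]].
Δ = (-2.458, -1.417), so (u, v)₂ = (-1.477, -0.552).

(-1.477, -0.552)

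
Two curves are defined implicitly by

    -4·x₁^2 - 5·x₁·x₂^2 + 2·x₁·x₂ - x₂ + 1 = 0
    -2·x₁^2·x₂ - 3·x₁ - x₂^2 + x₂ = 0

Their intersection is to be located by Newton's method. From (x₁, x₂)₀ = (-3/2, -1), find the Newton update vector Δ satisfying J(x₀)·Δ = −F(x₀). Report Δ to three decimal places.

At (-3/2, -1): F = (3.500, 7.000).
Jacobian J = [[-8·x₁ - 5·x₂^2 + 2·x₂, -10·x₁·x₂ + 2·x₁ - 1], [-4·x₁·x₂ - 3, -2·x₁^2 - 2·x₂ + 1]].
At the point, J = [[5.000, -19.000], [-9.000, -1.500]] (det J = -178.500).
Solving J·Δ = −F gives Δ = (0.716, 0.373).

(0.716, 0.373)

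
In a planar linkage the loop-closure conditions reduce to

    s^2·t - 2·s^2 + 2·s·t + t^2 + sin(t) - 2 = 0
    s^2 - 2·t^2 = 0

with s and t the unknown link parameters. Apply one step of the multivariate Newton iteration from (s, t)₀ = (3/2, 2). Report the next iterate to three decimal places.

At (3/2, 2): F = (8.90930, -5.750).
Jacobian J = [[2·s·t - 4·s + 2·t, s^2 + 2·s + 2·t + cos(t)], [2·s, -4·t]].
At the point, J = [[4.000, 8.83385], [3.000, -8.000]] (det J = -58.50156).
Solving J·Δ = −F gives Δ = (-0.350, -0.850).
Then the next iterate is (s, t)₁ = (1.150, 1.150).

(1.150, 1.150)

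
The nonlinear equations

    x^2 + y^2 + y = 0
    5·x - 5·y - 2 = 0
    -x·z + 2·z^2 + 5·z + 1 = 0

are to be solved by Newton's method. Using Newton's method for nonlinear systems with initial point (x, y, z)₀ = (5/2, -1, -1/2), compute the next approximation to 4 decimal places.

At (5/2, -1, -1/2): F = (6.2500, 15.5000, 0.2500).
Jacobian J = [[2·x, 2·y + 1, 0], [5, -5, 0], [-z, 0, -x + 4·z + 5]].
At the point, J = [[5.0000, -1.0000, 0.0000], [5.0000, -5.0000, 0.0000], [0.5000, 0.0000, 0.5000]] (det J = -10.0000).
Solving J·Δ = −F gives Δ = (-0.7875, 2.3125, 0.2875).
Then the next iterate is (x, y, z)₁ = (1.7125, 1.3125, -0.2125).

(1.7125, 1.3125, -0.2125)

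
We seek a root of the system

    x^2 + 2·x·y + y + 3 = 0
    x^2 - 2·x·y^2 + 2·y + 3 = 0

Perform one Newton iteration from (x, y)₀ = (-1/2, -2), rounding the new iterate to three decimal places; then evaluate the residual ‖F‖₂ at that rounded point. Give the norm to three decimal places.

At (-1/2, -2): F = (3.250, 3.250).
Jacobian J = [[2·x + 2·y, 2·x + 1], [2·x - 2·y^2, -4·x·y + 2]].
At the point, J = [[-5.000, 0.000], [-9.000, -2.000]] (det J = 10.000).
Solving J·Δ = −F gives Δ = (0.650, -1.300).
Then the next iterate is (x, y)₁ = (0.150, -3.300).
Re-evaluating at (0.150, -3.300): F = (-1.26750, -6.84450), so ‖F‖₂ = 6.961.

6.961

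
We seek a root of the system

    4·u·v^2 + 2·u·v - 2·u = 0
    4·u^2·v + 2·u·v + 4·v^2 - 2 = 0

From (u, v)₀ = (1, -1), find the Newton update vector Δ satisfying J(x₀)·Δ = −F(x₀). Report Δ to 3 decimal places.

(-0.400, 0.000)

At (1, -1): F = (0.000, -4.000).
Jacobian J = [[4·v^2 + 2·v - 2, 8·u·v + 2·u], [8·u·v + 2·v, 4·u^2 + 2·u + 8·v]].
At the point, J = [[0.000, -6.000], [-10.000, -2.000]] (det J = -60.000).
Solving J·Δ = −F gives Δ = (-0.400, 0.000).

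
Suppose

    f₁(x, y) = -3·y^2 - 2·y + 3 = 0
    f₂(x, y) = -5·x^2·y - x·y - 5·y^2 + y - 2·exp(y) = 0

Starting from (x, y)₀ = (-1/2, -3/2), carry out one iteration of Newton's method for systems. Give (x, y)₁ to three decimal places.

(-2.248, -1.393)

At (-1/2, -3/2): F = (-0.750, -12.07126).
Jacobian J = [[0, -6·y - 2], [-10·x·y - y, -5·x^2 - x - 10·y - 2·exp(y) + 1]].
At the point, J = [[0.000, 7.000], [-6.000, 14.80374]] (det J = 42.000).
Solving J·Δ = −F gives Δ = (-1.748, 0.107).
Then the next iterate is (x, y)₁ = (-2.248, -1.393).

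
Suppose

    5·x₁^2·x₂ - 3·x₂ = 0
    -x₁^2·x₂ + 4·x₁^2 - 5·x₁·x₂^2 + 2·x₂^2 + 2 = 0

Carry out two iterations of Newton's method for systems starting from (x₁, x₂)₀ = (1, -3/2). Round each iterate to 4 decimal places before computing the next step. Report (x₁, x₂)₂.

(0.7739, -1.7018)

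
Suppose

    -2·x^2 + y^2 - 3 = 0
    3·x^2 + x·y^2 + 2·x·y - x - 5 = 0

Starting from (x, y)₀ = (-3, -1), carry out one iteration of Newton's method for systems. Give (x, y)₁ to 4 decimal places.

At (-3, -1): F = (-20.0000, 28.0000).
Jacobian J = [[-4·x, 2·y], [6·x + y^2 + 2·y - 1, 2·x·y + 2·x]].
At the point, J = [[12.0000, -2.0000], [-20.0000, 0.0000]] (det J = -40.0000).
Solving J·Δ = −F gives Δ = (1.4000, -1.6000).
Then the next iterate is (x, y)₁ = (-1.6000, -2.6000).

(-1.6000, -2.6000)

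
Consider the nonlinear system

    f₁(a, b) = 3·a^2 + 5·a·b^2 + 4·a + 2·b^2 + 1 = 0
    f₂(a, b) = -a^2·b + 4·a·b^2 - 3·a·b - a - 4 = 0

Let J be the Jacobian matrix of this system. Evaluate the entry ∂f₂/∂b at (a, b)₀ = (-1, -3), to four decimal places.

26.0000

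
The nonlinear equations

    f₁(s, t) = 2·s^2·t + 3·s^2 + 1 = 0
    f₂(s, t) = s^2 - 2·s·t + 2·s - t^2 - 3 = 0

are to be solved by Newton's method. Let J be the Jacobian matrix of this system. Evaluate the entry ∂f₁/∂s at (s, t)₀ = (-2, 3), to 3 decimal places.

∂f₁/∂s = 4·s·t + 6·s.
At (-2, 3) this is -36.000.

-36.000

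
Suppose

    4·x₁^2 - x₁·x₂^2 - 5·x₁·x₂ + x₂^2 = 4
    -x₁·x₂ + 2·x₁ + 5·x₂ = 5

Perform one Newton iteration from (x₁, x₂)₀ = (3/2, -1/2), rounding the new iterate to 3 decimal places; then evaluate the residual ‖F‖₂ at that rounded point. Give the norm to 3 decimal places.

0.276

At (3/2, -1/2): F = (8.625, -3.750).
Jacobian J = [[8·x₁ - x₂^2 - 5·x₂, -2·x₁·x₂ - 5·x₁ + 2·x₂], [-x₂ + 2, -x₁ + 5]].
At the point, J = [[14.250, -7.000], [2.500, 3.500]] (det J = 67.375).
Solving J·Δ = −F gives Δ = (-0.058, 1.113).
Then the next iterate is (x₁, x₂)₁ = (1.442, 0.613).
Re-evaluating at (1.442, 0.613): F = (-0.26836, 0.06505), so ‖F‖₂ = 0.276.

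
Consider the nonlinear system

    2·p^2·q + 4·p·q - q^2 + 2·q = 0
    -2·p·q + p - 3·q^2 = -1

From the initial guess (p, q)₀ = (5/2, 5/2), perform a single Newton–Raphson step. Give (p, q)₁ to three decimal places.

(1.601, 1.292)

At (5/2, 5/2): F = (55.000, -27.750).
Jacobian J = [[4·p·q + 4·q, 2·p^2 + 4·p - 2·q + 2], [-2·q + 1, -2·p - 6·q]].
At the point, J = [[35.000, 19.500], [-4.000, -20.000]] (det J = -622.000).
Solving J·Δ = −F gives Δ = (-0.899, -1.208).
Then the next iterate is (p, q)₁ = (1.601, 1.292).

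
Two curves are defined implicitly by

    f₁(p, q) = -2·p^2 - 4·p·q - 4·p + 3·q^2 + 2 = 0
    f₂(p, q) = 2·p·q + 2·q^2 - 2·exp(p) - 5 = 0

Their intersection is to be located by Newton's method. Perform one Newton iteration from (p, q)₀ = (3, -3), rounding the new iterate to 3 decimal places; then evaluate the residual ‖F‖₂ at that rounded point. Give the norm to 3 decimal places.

20.235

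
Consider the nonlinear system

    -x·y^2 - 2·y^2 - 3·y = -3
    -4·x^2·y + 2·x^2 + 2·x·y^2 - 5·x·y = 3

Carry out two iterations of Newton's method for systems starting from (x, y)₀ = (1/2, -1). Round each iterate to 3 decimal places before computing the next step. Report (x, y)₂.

(-0.154, -2.103)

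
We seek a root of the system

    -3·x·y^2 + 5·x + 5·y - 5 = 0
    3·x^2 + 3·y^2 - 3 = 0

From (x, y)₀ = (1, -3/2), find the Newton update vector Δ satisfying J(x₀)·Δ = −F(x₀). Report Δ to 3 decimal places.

(0.495, 1.080)

At (1, -3/2): F = (-14.250, 6.750).
Jacobian J = [[-3·y^2 + 5, -6·x·y + 5], [6·x, 6·y]].
At the point, J = [[-1.750, 14.000], [6.000, -9.000]] (det J = -68.250).
Solving J·Δ = −F gives Δ = (0.495, 1.080).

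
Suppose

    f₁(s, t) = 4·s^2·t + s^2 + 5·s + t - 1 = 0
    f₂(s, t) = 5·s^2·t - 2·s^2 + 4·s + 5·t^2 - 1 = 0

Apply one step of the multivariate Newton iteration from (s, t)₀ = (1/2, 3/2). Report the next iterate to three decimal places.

At (1/2, 3/2): F = (4.750, 13.625).
Jacobian J = [[8·s·t + 2·s + 5, 4·s^2 + 1], [10·s·t - 4·s + 4, 5·s^2 + 10·t]].
At the point, J = [[12.000, 2.000], [9.500, 16.250]] (det J = 176.000).
Solving J·Δ = −F gives Δ = (-0.284, -0.673).
Then the next iterate is (s, t)₁ = (0.216, 0.827).

(0.216, 0.827)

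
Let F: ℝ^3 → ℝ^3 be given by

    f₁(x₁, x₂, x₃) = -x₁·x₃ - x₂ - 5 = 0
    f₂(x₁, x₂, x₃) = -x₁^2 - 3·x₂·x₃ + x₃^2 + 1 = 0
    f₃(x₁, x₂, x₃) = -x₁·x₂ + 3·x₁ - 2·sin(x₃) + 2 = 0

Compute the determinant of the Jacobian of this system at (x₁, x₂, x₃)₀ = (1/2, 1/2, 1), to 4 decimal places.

J = [[-x₃, -1, -x₁], [-2·x₁, -3·x₃, -3·x₂ + 2·x₃], [-x₂ + 3, -x₁, -2·cos(x₃)]].
At the point, J = [[-1.0000, -1.0000, -0.5000], [-1.0000, -3.0000, 0.5000], [2.5000, -0.5000, -1.080605]].
det J = -7.6612.

-7.6612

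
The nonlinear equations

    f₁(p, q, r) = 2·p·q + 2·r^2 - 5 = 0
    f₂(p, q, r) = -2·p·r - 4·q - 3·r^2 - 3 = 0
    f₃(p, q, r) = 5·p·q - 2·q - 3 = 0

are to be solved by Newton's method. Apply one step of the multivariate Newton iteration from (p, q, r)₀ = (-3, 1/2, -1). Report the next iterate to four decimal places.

(6.7000, 1.2500, -1.2000)

At (-3, 1/2, -1): F = (-6.0000, -14.0000, -11.5000).
Jacobian J = [[2·q, 2·p, 4·r], [-2·r, -4, -2·p - 6·r], [5·q, 5·p - 2, 0]].
At the point, J = [[1.0000, -6.0000, -4.0000], [2.0000, -4.0000, 12.0000], [2.5000, -17.0000, 0.0000]] (det J = 120.0000).
Solving J·Δ = −F gives Δ = (9.7000, 0.7500, -0.2000).
Then the next iterate is (p, q, r)₁ = (6.7000, 1.2500, -1.2000).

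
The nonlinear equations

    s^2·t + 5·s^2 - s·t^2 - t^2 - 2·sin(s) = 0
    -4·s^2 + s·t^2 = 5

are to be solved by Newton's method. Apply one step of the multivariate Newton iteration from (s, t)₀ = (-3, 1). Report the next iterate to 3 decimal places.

(-0.960, 2.165)

At (-3, 1): F = (56.28224, -44.000).
Jacobian J = [[2·s·t + 10·s - t^2 - 2·cos(s), s^2 - 2·s·t - 2·t], [-8·s + t^2, 2·s·t]].
At the point, J = [[-35.02002, 13.000], [25.000, -6.000]] (det J = -114.87991).
Solving J·Δ = −F gives Δ = (2.040, 1.165).
Then the next iterate is (s, t)₁ = (-0.960, 2.165).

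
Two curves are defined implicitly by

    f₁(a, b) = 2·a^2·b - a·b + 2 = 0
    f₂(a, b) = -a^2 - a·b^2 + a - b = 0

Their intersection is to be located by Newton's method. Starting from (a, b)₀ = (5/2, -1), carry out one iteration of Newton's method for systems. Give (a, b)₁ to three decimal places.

At (5/2, -1): F = (-8.000, -5.250).
Jacobian J = [[4·a·b - b, 2·a^2 - a], [-2·a - b^2 + 1, -2·a·b - 1]].
At the point, J = [[-9.000, 10.000], [-5.000, 4.000]] (det J = 14.000).
Solving J·Δ = −F gives Δ = (-1.464, -0.518).
Then the next iterate is (a, b)₁ = (1.036, -1.518).

(1.036, -1.518)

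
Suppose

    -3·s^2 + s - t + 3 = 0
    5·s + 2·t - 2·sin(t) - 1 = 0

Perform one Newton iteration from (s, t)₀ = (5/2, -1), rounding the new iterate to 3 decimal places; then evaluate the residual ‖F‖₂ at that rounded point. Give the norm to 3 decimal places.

13.735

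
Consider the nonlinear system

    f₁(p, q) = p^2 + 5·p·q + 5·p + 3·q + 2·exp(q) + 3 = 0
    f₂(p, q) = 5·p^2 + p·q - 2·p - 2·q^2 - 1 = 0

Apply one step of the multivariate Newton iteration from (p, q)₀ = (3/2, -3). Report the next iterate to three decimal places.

At (3/2, -3): F = (-18.65043, -15.250).
Jacobian J = [[2·p + 5·q + 5, 5·p + 2·exp(q) + 3], [10·p + q - 2, p - 4·q]].
At the point, J = [[-7.000, 10.59957], [10.000, 13.500]] (det J = -200.49574).
Solving J·Δ = −F gives Δ = (-0.450, 1.463).
Then the next iterate is (p, q)₁ = (1.050, -1.537).

(1.050, -1.537)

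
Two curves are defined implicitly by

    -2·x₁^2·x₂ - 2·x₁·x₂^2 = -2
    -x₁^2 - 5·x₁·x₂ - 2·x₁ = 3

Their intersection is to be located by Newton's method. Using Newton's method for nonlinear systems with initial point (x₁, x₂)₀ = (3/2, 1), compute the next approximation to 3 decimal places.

At (3/2, 1): F = (-5.500, -15.750).
Jacobian J = [[-4·x₁·x₂ - 2·x₂^2, -2·x₁^2 - 4·x₁·x₂], [-2·x₁ - 5·x₂ - 2, -5·x₁]].
At the point, J = [[-8.000, -10.500], [-10.000, -7.500]] (det J = -45.000).
Solving J·Δ = −F gives Δ = (-2.758, 1.578).
Then the next iterate is (x₁, x₂)₁ = (-1.258, 2.578).

(-1.258, 2.578)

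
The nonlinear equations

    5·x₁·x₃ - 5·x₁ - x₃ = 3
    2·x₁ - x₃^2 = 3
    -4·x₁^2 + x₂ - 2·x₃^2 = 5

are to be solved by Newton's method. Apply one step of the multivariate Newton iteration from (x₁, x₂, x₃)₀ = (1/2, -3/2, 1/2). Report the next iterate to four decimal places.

(16.7500, 132.0000, 30.7500)

At (1/2, -3/2, 1/2): F = (-4.7500, -2.2500, -8.0000).
Jacobian J = [[5·x₃ - 5, 0, 5·x₁ - 1], [2, 0, -2·x₃], [-8·x₁, 1, -4·x₃]].
At the point, J = [[-2.5000, 0.0000, 1.5000], [2.0000, 0.0000, -1.0000], [-4.0000, 1.0000, -2.0000]] (det J = 0.5000).
Solving J·Δ = −F gives Δ = (16.2500, 133.5000, 30.2500).
Then the next iterate is (x₁, x₂, x₃)₁ = (16.7500, 132.0000, 30.7500).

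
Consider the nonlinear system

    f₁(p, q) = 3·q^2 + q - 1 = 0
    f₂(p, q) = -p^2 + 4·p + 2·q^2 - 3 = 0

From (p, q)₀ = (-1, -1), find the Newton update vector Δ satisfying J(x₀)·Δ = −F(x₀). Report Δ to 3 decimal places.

(1.133, 0.200)

At (-1, -1): F = (1.000, -6.000).
Jacobian J = [[0, 6·q + 1], [-2·p + 4, 4·q]].
At the point, J = [[0.000, -5.000], [6.000, -4.000]] (det J = 30.000).
Solving J·Δ = −F gives Δ = (1.133, 0.200).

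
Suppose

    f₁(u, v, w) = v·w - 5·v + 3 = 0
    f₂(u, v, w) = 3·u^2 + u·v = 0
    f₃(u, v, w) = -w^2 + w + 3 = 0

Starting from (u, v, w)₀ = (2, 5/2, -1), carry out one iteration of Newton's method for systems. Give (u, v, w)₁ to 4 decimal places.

At (2, 5/2, -1): F = (-12.0000, 17.0000, 1.0000).
Jacobian J = [[0, w - 5, v], [6·u + v, u, 0], [0, 0, -2·w + 1]].
At the point, J = [[0.0000, -6.0000, 2.5000], [14.5000, 2.0000, 0.0000], [0.0000, 0.0000, 3.0000]] (det J = 261.0000).
Solving J·Δ = −F gives Δ = (-0.8774, -2.1389, -0.3333).
Then the next iterate is (u, v, w)₁ = (1.1226, 0.3611, -1.3333).

(1.1226, 0.3611, -1.3333)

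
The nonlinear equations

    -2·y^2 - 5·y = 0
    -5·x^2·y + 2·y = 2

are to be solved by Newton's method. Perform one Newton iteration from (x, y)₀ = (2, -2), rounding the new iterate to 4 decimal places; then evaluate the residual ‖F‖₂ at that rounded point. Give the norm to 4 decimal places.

2.4659

At (2, -2): F = (2.0000, 34.0000).
Jacobian J = [[0, -4·y - 5], [-10·x·y, -5·x^2 + 2]].
At the point, J = [[0.0000, 3.0000], [40.0000, -18.0000]] (det J = -120.0000).
Solving J·Δ = −F gives Δ = (-1.1500, -0.6667).
Then the next iterate is (x, y)₁ = (0.8500, -2.6667).
Re-evaluating at (0.8500, -2.6667): F = (-0.889078, 2.300054), so ‖F‖₂ = 2.4659.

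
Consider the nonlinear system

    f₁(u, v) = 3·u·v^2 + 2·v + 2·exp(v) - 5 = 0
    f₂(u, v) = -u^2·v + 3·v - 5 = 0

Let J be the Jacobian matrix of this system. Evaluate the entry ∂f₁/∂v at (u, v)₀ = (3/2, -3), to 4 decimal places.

-24.9004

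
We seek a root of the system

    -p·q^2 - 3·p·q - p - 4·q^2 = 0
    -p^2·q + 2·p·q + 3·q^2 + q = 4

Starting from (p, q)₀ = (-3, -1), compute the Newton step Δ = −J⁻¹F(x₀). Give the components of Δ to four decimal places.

(0.0441, 0.6324)

At (-3, -1): F = (-7.0000, 13.0000).
Jacobian J = [[-q^2 - 3·q - 1, -2·p·q - 3·p - 8·q], [-2·p·q + 2·q, -p^2 + 2·p + 6·q + 1]].
At the point, J = [[1.0000, 11.0000], [-8.0000, -20.0000]] (det J = 68.0000).
Solving J·Δ = −F gives Δ = (0.0441, 0.6324).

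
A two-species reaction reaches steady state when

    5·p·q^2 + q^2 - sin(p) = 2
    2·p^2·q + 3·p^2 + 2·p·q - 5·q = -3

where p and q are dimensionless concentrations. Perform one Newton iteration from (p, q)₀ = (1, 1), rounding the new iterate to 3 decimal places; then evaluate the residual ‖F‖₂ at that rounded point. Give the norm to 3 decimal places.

1.268

At (1, 1): F = (3.15853, 5.000).
Jacobian J = [[5·q^2 - cos(p), 10·p·q + 2·q], [4·p·q + 6·p + 2·q, 2·p^2 + 2·p - 5]].
At the point, J = [[4.45970, 12.000], [12.000, -1.000]] (det J = -148.45970).
Solving J·Δ = −F gives Δ = (-0.425, -0.105).
Then the next iterate is (p, q)₁ = (0.575, 0.895).
Re-evaluating at (0.575, 0.895): F = (0.56014, 1.13794), so ‖F‖₂ = 1.268.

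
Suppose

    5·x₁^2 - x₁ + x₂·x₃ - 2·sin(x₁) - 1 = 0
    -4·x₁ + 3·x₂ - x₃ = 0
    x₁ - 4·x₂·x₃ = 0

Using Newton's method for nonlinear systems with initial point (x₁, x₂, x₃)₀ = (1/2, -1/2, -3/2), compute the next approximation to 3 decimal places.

At (1/2, -1/2, -3/2): F = (-0.45885, -2.000, -2.500).
Jacobian J = [[10·x₁ - 2·cos(x₁) - 1, x₃, x₂], [-4, 3, -1], [1, -4·x₃, -4·x₂]].
At the point, J = [[2.24483, -1.500, -0.500], [-4.000, 3.000, -1.000], [1.000, 6.000, 2.000]] (det J = 29.93802).
Solving J·Δ = −F gives Δ = (0.434, 0.795, -1.352).
Then the next iterate is (x₁, x₂, x₃)₁ = (0.934, 0.295, -2.852).

(0.934, 0.295, -2.852)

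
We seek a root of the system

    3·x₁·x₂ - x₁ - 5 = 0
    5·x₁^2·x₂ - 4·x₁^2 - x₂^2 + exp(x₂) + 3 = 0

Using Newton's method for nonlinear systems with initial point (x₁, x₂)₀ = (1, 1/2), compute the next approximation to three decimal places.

At (1, 1/2): F = (-4.500, 2.89872).
Jacobian J = [[3·x₂ - 1, 3·x₁], [10·x₁·x₂ - 8·x₁, 5·x₁^2 - 2·x₂ + exp(x₂)]].
At the point, J = [[0.500, 3.000], [-3.000, 5.64872]] (det J = 11.82436).
Solving J·Δ = −F gives Δ = (2.885, 1.019).
Then the next iterate is (x₁, x₂)₁ = (3.885, 1.519).

(3.885, 1.519)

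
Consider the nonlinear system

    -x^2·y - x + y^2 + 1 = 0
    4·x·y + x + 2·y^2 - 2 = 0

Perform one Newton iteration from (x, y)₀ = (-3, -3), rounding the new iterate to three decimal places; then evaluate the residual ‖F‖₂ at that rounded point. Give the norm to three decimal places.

15.830

At (-3, -3): F = (40.000, 49.000).
Jacobian J = [[-2·x·y - 1, -x^2 + 2·y], [4·y + 1, 4·x + 4·y]].
At the point, J = [[-19.000, -15.000], [-11.000, -24.000]] (det J = 291.000).
Solving J·Δ = −F gives Δ = (0.773, 1.687).
Then the next iterate is (x, y)₁ = (-2.227, -1.313).
Re-evaluating at (-2.227, -1.313): F = (11.46283, 10.91714), so ‖F‖₂ = 15.830.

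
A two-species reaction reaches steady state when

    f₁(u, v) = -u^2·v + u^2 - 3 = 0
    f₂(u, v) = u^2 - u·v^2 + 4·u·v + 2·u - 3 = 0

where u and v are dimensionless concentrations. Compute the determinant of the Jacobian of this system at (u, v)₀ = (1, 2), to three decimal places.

J = [[-2·u·v + 2·u, -u^2], [2·u - v^2 + 4·v + 2, -2·u·v + 4·u]].
At the point, J = [[-2.000, -1.000], [8.000, 0.000]].
det J = 8.000.

8.000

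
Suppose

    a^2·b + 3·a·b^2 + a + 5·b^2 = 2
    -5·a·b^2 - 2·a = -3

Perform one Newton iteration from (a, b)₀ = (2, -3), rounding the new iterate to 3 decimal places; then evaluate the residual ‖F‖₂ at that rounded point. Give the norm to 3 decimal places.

At (2, -3): F = (87.000, -91.000).
Jacobian J = [[2·a·b + 3·b^2 + 1, a^2 + 6·a·b + 10·b], [-5·b^2 - 2, -10·a·b]].
At the point, J = [[16.000, -62.000], [-47.000, 60.000]] (det J = -1954.000).
Solving J·Δ = −F gives Δ = (-0.216, 1.347).
Then the next iterate is (a, b)₁ = (1.784, -1.653).
Re-evaluating at (1.784, -1.653): F = (22.80897, -24.94109), so ‖F‖₂ = 33.798.

33.798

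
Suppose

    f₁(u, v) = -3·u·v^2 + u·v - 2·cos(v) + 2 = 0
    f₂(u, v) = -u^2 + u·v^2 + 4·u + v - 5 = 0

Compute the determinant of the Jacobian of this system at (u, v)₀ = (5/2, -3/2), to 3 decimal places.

J = [[-3·v^2 + v, -6·u·v + u + 2·sin(v)], [-2·u + v^2 + 4, 2·u·v + 1]].
At the point, J = [[-8.250, 23.00501], [1.250, -6.500]].
det J = 24.869.

24.869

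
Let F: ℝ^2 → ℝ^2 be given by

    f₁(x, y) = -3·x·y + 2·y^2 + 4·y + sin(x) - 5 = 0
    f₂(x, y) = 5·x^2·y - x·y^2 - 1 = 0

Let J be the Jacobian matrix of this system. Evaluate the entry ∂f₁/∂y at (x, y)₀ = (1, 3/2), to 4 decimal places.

7.0000

∂f₁/∂y = -3·x + 4·y + 4.
At (1, 3/2) this is 7.0000.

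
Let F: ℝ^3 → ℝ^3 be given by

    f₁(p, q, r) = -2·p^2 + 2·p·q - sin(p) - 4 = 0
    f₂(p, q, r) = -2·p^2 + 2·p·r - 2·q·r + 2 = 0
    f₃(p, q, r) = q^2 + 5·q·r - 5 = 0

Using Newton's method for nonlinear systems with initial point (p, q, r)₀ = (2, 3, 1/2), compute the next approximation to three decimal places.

(1.217, 2.917, -0.220)

At (2, 3, 1/2): F = (-0.90930, -7.000, 11.500).
Jacobian J = [[-4·p + 2·q - cos(p), 2·p, 0], [-4·p + 2·r, -2·r, 2·p - 2·q], [0, 2·q + 5·r, 5·q]].
At the point, J = [[-1.58385, 4.000, 0.000], [-7.000, -1.000, -2.000], [0.000, 8.500, 15.000]] (det J = 416.83229).
Solving J·Δ = −F gives Δ = (-0.783, -0.083, -0.720).
Then the next iterate is (p, q, r)₁ = (1.217, 2.917, -0.220).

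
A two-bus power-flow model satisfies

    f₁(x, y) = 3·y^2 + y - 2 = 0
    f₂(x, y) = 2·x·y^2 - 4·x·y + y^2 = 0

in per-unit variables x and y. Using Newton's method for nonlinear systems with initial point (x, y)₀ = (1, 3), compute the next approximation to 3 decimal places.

At (1, 3): F = (28.000, 15.000).
Jacobian J = [[0, 6·y + 1], [2·y^2 - 4·y, 4·x·y - 4·x + 2·y]].
At the point, J = [[0.000, 19.000], [6.000, 14.000]] (det J = -114.000).
Solving J·Δ = −F gives Δ = (0.939, -1.474).
Then the next iterate is (x, y)₁ = (1.939, 1.526).

(1.939, 1.526)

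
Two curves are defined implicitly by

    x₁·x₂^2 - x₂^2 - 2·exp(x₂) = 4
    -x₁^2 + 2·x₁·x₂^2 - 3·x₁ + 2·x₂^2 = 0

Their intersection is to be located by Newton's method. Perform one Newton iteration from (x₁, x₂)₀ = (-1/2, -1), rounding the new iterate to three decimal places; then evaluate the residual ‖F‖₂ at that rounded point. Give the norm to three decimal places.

20.564

At (-1/2, -1): F = (-6.23576, 2.250).
Jacobian J = [[x₂^2, 2·x₁·x₂ - 2·x₂ - 2·exp(x₂)], [-2·x₁ + 2·x₂^2 - 3, 4·x₁·x₂ + 4·x₂]].
At the point, J = [[1.000, 2.26424], [0.000, -2.000]] (det J = -2.000).
Solving J·Δ = −F gives Δ = (3.688, 1.125).
Then the next iterate is (x₁, x₂)₁ = (3.188, 0.125).
Re-evaluating at (3.188, 0.125): F = (-6.23211, -19.59647), so ‖F‖₂ = 20.564.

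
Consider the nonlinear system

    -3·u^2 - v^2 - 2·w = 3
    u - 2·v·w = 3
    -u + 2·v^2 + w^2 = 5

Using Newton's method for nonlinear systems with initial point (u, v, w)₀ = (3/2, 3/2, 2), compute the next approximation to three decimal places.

(-0.079, 14.289, -18.079)

At (3/2, 3/2, 2): F = (-16.000, -7.500, 2.000).
Jacobian J = [[-6·u, -2·v, -2], [1, -2·w, -2·v], [-1, 4·v, 2·w]].
At the point, J = [[-9.000, -3.000, -2.000], [1.000, -4.000, -3.000], [-1.000, 6.000, 4.000]] (det J = -19.000).
Solving J·Δ = −F gives Δ = (-1.579, 12.789, -20.079).
Then the next iterate is (u, v, w)₁ = (-0.079, 14.289, -18.079).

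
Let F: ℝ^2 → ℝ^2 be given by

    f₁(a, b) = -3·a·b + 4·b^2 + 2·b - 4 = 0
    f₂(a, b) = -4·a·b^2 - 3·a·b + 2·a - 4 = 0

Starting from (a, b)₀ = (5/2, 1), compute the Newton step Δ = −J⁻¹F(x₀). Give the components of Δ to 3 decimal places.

At (5/2, 1): F = (-5.500, -16.500).
Jacobian J = [[-3·b, -3·a + 8·b + 2], [-4·b^2 - 3·b + 2, -8·a·b - 3·a]].
At the point, J = [[-3.000, 2.500], [-5.000, -27.500]] (det J = 95.000).
Solving J·Δ = −F gives Δ = (-2.026, -0.232).

(-2.026, -0.232)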